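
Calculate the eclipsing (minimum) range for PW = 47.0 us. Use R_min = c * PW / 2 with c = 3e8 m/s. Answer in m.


R_min = 3e8 * 47.0e-6 / 2 = 7050.0 m

7050.0 m


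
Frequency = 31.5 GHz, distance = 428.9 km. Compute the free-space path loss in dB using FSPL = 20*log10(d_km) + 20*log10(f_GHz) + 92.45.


20*log10(428.9) = 52.65
20*log10(31.5) = 29.97
FSPL = 175.1 dB

175.1 dB


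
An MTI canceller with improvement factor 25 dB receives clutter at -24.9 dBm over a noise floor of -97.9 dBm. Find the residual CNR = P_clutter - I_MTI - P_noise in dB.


CNR = -24.9 - 25 - (-97.9) = 48.0 dB

48.0 dB


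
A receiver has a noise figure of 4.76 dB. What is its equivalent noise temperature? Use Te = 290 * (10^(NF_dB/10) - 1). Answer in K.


NF_lin = 10^(4.76/10) = 2.992265
Te = 290 * (2.992265 - 1) = 577.8 K

577.8 K


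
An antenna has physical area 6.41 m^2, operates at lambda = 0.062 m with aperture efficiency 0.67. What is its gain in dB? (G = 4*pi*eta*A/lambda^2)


G_linear = 4*pi*0.67*6.41/0.062^2 = 14039.75
G_dB = 10*log10(14039.75) = 41.5 dB

41.5 dB


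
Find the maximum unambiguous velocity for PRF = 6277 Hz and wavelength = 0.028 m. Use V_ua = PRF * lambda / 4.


V_ua = 6277 * 0.028 / 4 = 43.9 m/s

43.9 m/s


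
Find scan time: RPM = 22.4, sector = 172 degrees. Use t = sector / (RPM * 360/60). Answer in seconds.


t = 172 / (22.4 * 360) * 60 = 1.28 s

1.28 s


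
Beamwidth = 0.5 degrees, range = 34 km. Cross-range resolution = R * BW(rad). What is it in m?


BW_rad = 0.008726646
CR = 34000 * 0.008726646 = 296.7 m

296.7 m


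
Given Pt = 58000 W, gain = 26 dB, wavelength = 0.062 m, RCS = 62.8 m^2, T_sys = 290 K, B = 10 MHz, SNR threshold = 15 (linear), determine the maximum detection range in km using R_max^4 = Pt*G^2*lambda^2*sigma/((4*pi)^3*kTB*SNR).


G_lin = 10^(26/10) = 398.107171
R^4 = 58000 * 398.107171^2 * 0.062^2 * 62.8 / ((4*pi)^3 * 1.38e-23 * 290 * 10000000.0 * 15)
R^4 = 1.86283e18 m^4
R_max = (1.86283e18)^(1/4) = 36943.9 m = 36.9 km

36.9 km


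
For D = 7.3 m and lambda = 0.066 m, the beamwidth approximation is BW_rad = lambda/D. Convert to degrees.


BW_rad = 0.066 / 7.3 = 0.009041
BW_deg = 0.52 degrees

0.52 degrees


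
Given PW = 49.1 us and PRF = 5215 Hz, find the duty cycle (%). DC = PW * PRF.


DC = 49.1e-6 * 5215 * 100 = 25.61%

25.61%


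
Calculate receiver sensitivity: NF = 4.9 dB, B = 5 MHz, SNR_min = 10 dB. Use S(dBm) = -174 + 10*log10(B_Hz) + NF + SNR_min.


10*log10(5000000.0) = 66.99
S = -174 + 66.99 + 4.9 + 10 = -92.1 dBm

-92.1 dBm


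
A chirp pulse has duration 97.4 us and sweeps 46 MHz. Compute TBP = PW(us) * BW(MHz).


TBP = 97.4 * 46 = 4480.4

4480.4


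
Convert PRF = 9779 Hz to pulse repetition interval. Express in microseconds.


PRI = 1/9779 = 0.0001022599 s = 102.3 us

102.3 us


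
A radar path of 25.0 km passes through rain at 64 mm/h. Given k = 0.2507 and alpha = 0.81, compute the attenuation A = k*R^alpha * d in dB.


gamma = 0.2507 * 64^0.81 = 7.280482 dB/km
A = 7.280482 * 25.0 = 182.01 dB

182.01 dB


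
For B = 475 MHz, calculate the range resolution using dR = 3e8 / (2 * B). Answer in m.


dR = 3e8 / (2 * 475000000.0) = 0.32 m

0.32 m


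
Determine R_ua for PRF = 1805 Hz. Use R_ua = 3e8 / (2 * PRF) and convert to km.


R_ua = 3e8 / (2 * 1805) = 83102.5 m = 83.1 km

83.1 km


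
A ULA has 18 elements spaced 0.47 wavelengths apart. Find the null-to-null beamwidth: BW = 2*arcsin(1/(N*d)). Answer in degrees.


1/(N*d) = 1/(18*0.47) = 0.118203
BW = 2*arcsin(0.118203) = 13.6 degrees

13.6 degrees


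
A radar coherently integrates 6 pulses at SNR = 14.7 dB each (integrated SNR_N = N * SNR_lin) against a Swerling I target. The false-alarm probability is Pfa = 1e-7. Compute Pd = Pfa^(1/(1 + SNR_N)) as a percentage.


SNR_lin = 10^(14.7/10) = 29.51209
SNR_N = 6 * 29.51209 = 177.07254
1/(1 + SNR_N) = 1/178.07254 = 0.0056157
Pd = (1e-7)^0.0056157 = 0.91346
Pd = 91.3%

91.3%


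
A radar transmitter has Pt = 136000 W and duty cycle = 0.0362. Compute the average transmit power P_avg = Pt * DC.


P_avg = 136000 * 0.0362 = 4923.2 W

4923.2 W


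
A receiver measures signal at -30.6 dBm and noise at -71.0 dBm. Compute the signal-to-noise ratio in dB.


SNR = -30.6 - (-71.0) = 40.4 dB

40.4 dB


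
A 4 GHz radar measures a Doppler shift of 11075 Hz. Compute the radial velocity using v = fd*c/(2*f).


v = 11075 * 3e8 / (2 * 4000000000.0) = 415.3 m/s

415.3 m/s


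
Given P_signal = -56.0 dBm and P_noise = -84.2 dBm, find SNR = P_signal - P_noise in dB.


SNR = -56.0 - (-84.2) = 28.2 dB

28.2 dB


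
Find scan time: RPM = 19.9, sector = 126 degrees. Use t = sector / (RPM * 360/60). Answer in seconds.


t = 126 / (19.9 * 360) * 60 = 1.06 s

1.06 s


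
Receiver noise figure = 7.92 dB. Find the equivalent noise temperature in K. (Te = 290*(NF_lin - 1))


NF_lin = 10^(7.92/10) = 6.194411
Te = 290 * (6.194411 - 1) = 1506.4 K

1506.4 K


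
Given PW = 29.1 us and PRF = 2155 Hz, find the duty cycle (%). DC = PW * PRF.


DC = 29.1e-6 * 2155 * 100 = 6.27%

6.27%


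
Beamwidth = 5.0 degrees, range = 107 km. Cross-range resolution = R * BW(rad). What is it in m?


BW_rad = 0.087266463
CR = 107000 * 0.087266463 = 9337.5 m

9337.5 m


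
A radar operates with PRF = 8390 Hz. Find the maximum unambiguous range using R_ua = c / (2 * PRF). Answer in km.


R_ua = 3e8 / (2 * 8390) = 17878.4 m = 17.9 km

17.9 km


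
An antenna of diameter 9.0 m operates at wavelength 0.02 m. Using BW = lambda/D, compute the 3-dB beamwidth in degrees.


BW_rad = 0.02 / 9.0 = 0.002222
BW_deg = 0.13 degrees

0.13 degrees


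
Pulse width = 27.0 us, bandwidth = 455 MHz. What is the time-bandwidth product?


TBP = 27.0 * 455 = 12285.0

12285.0


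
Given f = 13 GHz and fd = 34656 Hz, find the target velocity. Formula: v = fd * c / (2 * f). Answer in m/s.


v = 34656 * 3e8 / (2 * 13000000000.0) = 399.9 m/s

399.9 m/s


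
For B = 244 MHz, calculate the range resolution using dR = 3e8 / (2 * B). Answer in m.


dR = 3e8 / (2 * 244000000.0) = 0.61 m

0.61 m


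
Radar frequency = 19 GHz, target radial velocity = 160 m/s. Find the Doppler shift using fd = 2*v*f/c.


fd = 2 * 160 * 19000000000.0 / 3e8 = 20266.7 Hz

20266.7 Hz


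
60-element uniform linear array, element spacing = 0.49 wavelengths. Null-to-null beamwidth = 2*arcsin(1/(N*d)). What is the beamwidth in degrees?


1/(N*d) = 1/(60*0.49) = 0.034014
BW = 2*arcsin(0.034014) = 3.9 degrees

3.9 degrees


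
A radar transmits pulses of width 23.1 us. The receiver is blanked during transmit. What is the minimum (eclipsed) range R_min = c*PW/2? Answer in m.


R_min = 3e8 * 23.1e-6 / 2 = 3465.0 m

3465.0 m


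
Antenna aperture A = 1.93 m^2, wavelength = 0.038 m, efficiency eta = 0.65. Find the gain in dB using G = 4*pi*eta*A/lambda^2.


G_linear = 4*pi*0.65*1.93/0.038^2 = 10917.25
G_dB = 10*log10(10917.25) = 40.4 dB

40.4 dB


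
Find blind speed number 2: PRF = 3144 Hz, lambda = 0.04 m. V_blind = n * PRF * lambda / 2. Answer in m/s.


V_blind = 2 * 3144 * 0.04 / 2 = 125.8 m/s

125.8 m/s


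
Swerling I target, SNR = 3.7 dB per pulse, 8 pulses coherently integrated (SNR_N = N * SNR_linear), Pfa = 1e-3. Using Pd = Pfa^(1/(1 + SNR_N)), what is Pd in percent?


SNR_lin = 10^(3.7/10) = 2.34423
SNR_N = 8 * 2.34423 = 18.75384
1/(1 + SNR_N) = 1/19.75384 = 0.0506231
Pd = (1e-3)^0.0506231 = 0.70491
Pd = 70.5%

70.5%


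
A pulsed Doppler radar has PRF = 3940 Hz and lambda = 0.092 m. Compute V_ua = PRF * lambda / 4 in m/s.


V_ua = 3940 * 0.092 / 4 = 90.6 m/s

90.6 m/s


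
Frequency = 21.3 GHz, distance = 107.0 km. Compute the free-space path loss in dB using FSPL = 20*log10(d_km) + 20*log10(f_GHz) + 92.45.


20*log10(107.0) = 40.59
20*log10(21.3) = 26.57
FSPL = 159.6 dB

159.6 dB


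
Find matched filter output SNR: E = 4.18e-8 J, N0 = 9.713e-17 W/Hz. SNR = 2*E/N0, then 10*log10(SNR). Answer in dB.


SNR_lin = 2 * 4.18e-8 / 9.713e-17 = 8.607e8
SNR_dB = 10*log10(8.607e8) = 89.3 dB

89.3 dB


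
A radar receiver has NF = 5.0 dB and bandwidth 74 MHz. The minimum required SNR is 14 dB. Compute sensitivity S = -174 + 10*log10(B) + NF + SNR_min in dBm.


10*log10(74000000.0) = 78.69
S = -174 + 78.69 + 5.0 + 14 = -76.3 dBm

-76.3 dBm


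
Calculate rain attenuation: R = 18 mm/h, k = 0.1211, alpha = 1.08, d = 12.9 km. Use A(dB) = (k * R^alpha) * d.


gamma = 0.1211 * 18^1.08 = 2.746872 dB/km
A = 2.746872 * 12.9 = 35.43 dB

35.43 dB


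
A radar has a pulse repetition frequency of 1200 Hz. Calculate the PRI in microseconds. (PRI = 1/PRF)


PRI = 1/1200 = 0.0008333333 s = 833.3 us

833.3 us


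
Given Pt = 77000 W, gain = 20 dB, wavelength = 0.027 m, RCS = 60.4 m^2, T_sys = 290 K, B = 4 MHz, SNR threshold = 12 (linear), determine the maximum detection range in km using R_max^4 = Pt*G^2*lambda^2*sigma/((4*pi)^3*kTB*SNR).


G_lin = 10^(20/10) = 100.0
R^4 = 77000 * 100.0^2 * 0.027^2 * 60.4 / ((4*pi)^3 * 1.38e-23 * 290 * 4000000.0 * 12)
R^4 = 8.89421e16 m^4
R_max = (8.89421e16)^(1/4) = 17269.4 m = 17.3 km

17.3 km


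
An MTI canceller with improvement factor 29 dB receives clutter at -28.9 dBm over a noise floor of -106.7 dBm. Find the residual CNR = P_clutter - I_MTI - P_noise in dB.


CNR = -28.9 - 29 - (-106.7) = 48.8 dB

48.8 dB


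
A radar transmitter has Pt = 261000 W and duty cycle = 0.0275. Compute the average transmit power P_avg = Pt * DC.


P_avg = 261000 * 0.0275 = 7177.5 W

7177.5 W


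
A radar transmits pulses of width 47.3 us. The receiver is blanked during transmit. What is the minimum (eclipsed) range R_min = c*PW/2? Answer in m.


R_min = 3e8 * 47.3e-6 / 2 = 7095.0 m

7095.0 m


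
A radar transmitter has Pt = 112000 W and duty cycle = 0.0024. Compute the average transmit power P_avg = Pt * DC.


P_avg = 112000 * 0.0024 = 268.8 W

268.8 W


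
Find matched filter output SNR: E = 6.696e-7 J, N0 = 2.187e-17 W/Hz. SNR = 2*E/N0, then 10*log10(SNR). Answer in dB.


SNR_lin = 2 * 6.696e-7 / 2.187e-17 = 6.123e10
SNR_dB = 10*log10(6.123e10) = 107.9 dB

107.9 dB


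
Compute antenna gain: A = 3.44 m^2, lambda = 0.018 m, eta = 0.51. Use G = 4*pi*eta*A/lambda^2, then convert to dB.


G_linear = 4*pi*0.51*3.44/0.018^2 = 68044.57
G_dB = 10*log10(68044.57) = 48.3 dB

48.3 dB


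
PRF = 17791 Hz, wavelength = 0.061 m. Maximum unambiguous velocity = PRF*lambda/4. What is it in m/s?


V_ua = 17791 * 0.061 / 4 = 271.3 m/s

271.3 m/s


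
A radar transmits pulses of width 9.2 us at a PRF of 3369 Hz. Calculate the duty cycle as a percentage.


DC = 9.2e-6 * 3369 * 100 = 3.1%

3.1%


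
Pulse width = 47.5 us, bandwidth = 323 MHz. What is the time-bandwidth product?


TBP = 47.5 * 323 = 15342.5

15342.5


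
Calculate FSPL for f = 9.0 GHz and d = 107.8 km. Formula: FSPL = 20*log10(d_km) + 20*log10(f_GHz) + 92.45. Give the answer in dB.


20*log10(107.8) = 40.65
20*log10(9.0) = 19.08
FSPL = 152.2 dB

152.2 dB


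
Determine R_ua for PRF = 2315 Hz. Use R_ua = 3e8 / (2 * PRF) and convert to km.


R_ua = 3e8 / (2 * 2315) = 64794.8 m = 64.8 km

64.8 km


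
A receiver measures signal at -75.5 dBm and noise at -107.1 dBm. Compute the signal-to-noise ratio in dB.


SNR = -75.5 - (-107.1) = 31.6 dB

31.6 dB


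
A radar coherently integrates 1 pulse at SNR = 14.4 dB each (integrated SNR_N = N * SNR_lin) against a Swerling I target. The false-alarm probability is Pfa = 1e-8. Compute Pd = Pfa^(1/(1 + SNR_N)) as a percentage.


SNR_lin = 10^(14.4/10) = 27.54229
SNR_N = 1 * 27.54229 = 27.54229
1/(1 + SNR_N) = 1/28.54229 = 0.0350357
Pd = (1e-8)^0.0350357 = 0.52446
Pd = 52.4%

52.4%


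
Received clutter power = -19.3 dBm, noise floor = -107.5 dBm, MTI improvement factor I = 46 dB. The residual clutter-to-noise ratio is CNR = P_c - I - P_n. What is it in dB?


CNR = -19.3 - 46 - (-107.5) = 42.2 dB

42.2 dB


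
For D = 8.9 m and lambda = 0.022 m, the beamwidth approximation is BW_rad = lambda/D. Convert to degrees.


BW_rad = 0.022 / 8.9 = 0.002472
BW_deg = 0.14 degrees

0.14 degrees


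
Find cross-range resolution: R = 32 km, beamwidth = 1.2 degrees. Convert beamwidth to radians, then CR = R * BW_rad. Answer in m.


BW_rad = 0.020943951
CR = 32000 * 0.020943951 = 670.2 m

670.2 m


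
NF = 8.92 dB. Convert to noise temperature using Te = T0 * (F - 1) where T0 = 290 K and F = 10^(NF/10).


NF_lin = 10^(8.92/10) = 7.798301
Te = 290 * (7.798301 - 1) = 1971.5 K

1971.5 K


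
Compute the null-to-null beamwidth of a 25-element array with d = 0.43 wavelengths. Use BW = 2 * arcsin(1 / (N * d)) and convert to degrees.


1/(N*d) = 1/(25*0.43) = 0.093023
BW = 2*arcsin(0.093023) = 10.7 degrees

10.7 degrees


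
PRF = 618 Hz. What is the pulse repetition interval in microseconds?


PRI = 1/618 = 0.001618123 s = 1618.1 us

1618.1 us


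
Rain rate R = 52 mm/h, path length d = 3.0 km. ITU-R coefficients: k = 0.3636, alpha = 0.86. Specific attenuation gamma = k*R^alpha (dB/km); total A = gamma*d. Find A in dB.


gamma = 0.3636 * 52^0.86 = 10.873935 dB/km
A = 10.873935 * 3.0 = 32.62 dB

32.62 dB


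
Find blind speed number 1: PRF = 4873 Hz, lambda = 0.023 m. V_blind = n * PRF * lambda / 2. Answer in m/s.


V_blind = 1 * 4873 * 0.023 / 2 = 56.0 m/s

56.0 m/s


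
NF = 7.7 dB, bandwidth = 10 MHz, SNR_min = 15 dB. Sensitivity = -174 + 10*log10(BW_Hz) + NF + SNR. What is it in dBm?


10*log10(10000000.0) = 70.0
S = -174 + 70.0 + 7.7 + 15 = -81.3 dBm

-81.3 dBm


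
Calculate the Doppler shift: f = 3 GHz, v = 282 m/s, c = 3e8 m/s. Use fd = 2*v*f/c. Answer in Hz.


fd = 2 * 282 * 3000000000.0 / 3e8 = 5640.0 Hz

5640.0 Hz


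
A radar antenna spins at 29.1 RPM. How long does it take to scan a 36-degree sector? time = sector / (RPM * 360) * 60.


t = 36 / (29.1 * 360) * 60 = 0.21 s

0.21 s


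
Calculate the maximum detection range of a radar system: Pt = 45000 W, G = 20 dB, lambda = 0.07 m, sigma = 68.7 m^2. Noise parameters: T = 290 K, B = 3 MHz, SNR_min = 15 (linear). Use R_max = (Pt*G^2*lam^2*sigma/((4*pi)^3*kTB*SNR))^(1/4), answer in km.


G_lin = 10^(20/10) = 100.0
R^4 = 45000 * 100.0^2 * 0.07^2 * 68.7 / ((4*pi)^3 * 1.38e-23 * 290 * 3000000.0 * 15)
R^4 = 4.23883e17 m^4
R_max = (4.23883e17)^(1/4) = 25515.9 m = 25.5 km

25.5 km


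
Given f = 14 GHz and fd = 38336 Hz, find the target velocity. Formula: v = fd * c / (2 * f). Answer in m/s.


v = 38336 * 3e8 / (2 * 14000000000.0) = 410.7 m/s

410.7 m/s


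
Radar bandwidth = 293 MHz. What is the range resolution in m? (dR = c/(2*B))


dR = 3e8 / (2 * 293000000.0) = 0.51 m

0.51 m


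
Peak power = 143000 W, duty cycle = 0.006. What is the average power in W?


P_avg = 143000 * 0.006 = 858.0 W

858.0 W


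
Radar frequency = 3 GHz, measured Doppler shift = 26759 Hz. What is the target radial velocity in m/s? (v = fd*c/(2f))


v = 26759 * 3e8 / (2 * 3000000000.0) = 1338.0 m/s

1338.0 m/s


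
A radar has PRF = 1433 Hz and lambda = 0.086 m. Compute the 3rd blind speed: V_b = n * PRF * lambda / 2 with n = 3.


V_blind = 3 * 1433 * 0.086 / 2 = 184.9 m/s

184.9 m/s


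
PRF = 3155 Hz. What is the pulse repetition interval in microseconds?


PRI = 1/3155 = 0.0003169572 s = 317.0 us

317.0 us


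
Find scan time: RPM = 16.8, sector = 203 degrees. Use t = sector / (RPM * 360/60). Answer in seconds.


t = 203 / (16.8 * 360) * 60 = 2.01 s

2.01 s


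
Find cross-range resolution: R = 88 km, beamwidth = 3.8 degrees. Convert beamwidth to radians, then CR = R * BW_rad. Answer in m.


BW_rad = 0.066322512
CR = 88000 * 0.066322512 = 5836.4 m

5836.4 m


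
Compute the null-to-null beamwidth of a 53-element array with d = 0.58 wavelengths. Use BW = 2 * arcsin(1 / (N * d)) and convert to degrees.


1/(N*d) = 1/(53*0.58) = 0.032531
BW = 2*arcsin(0.032531) = 3.7 degrees

3.7 degrees


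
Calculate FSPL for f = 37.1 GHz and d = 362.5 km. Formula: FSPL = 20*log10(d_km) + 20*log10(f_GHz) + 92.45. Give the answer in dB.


20*log10(362.5) = 51.19
20*log10(37.1) = 31.39
FSPL = 175.0 dB

175.0 dB


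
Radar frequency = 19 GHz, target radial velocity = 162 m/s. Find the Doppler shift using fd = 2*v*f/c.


fd = 2 * 162 * 19000000000.0 / 3e8 = 20520.0 Hz

20520.0 Hz


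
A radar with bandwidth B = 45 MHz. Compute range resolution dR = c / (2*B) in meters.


dR = 3e8 / (2 * 45000000.0) = 3.33 m

3.33 m


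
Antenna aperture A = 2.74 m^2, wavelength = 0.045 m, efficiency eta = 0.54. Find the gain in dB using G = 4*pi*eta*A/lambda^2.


G_linear = 4*pi*0.54*2.74/0.045^2 = 9181.83
G_dB = 10*log10(9181.83) = 39.6 dB

39.6 dB


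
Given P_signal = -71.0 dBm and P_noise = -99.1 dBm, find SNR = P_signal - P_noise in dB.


SNR = -71.0 - (-99.1) = 28.1 dB

28.1 dB


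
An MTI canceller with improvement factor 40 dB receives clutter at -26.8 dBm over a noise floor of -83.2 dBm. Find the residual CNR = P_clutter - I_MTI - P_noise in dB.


CNR = -26.8 - 40 - (-83.2) = 16.4 dB

16.4 dB


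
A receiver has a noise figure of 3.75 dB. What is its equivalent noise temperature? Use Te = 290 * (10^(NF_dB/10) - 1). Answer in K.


NF_lin = 10^(3.75/10) = 2.371374
Te = 290 * (2.371374 - 1) = 397.7 K

397.7 K


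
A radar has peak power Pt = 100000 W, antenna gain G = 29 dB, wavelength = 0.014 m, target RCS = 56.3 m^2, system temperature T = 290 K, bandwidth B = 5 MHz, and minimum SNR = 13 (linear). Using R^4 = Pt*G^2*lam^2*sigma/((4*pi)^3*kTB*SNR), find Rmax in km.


G_lin = 10^(29/10) = 794.328235
R^4 = 100000 * 794.328235^2 * 0.014^2 * 56.3 / ((4*pi)^3 * 1.38e-23 * 290 * 5000000.0 * 13)
R^4 = 1.34879e18 m^4
R_max = (1.34879e18)^(1/4) = 34078.9 m = 34.1 km

34.1 km


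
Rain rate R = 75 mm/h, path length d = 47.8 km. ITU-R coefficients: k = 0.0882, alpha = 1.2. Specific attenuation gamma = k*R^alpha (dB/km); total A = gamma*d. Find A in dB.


gamma = 0.0882 * 75^1.2 = 15.68708 dB/km
A = 15.68708 * 47.8 = 749.84 dB

749.84 dB


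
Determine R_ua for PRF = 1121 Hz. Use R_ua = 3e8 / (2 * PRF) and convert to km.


R_ua = 3e8 / (2 * 1121) = 133809.1 m = 133.8 km

133.8 km


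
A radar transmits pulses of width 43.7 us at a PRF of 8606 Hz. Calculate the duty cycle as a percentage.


DC = 43.7e-6 * 8606 * 100 = 37.61%

37.61%


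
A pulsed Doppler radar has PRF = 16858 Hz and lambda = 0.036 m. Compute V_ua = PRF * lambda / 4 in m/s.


V_ua = 16858 * 0.036 / 4 = 151.7 m/s

151.7 m/s


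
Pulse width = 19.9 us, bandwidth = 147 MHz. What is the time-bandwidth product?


TBP = 19.9 * 147 = 2925.3

2925.3


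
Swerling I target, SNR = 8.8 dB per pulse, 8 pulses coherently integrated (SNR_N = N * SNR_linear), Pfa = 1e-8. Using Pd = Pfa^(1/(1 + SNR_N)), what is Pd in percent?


SNR_lin = 10^(8.8/10) = 7.58578
SNR_N = 8 * 7.58578 = 60.68624
1/(1 + SNR_N) = 1/61.68624 = 0.0162111
Pd = (1e-8)^0.0162111 = 0.74184
Pd = 74.2%

74.2%


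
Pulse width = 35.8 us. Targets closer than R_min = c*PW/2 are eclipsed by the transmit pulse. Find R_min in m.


R_min = 3e8 * 35.8e-6 / 2 = 5370.0 m

5370.0 m


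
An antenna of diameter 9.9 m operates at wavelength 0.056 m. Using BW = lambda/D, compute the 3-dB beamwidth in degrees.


BW_rad = 0.056 / 9.9 = 0.005657
BW_deg = 0.32 degrees

0.32 degrees


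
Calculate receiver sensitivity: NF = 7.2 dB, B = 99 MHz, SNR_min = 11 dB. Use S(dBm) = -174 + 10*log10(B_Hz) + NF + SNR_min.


10*log10(99000000.0) = 79.96
S = -174 + 79.96 + 7.2 + 11 = -75.8 dBm

-75.8 dBm


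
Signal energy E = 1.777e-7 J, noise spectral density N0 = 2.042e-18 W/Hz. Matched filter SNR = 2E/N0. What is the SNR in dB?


SNR_lin = 2 * 1.777e-7 / 2.042e-18 = 1.74e11
SNR_dB = 10*log10(1.74e11) = 112.4 dB

112.4 dB


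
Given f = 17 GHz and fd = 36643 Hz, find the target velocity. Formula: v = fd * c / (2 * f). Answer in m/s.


v = 36643 * 3e8 / (2 * 17000000000.0) = 323.3 m/s

323.3 m/s


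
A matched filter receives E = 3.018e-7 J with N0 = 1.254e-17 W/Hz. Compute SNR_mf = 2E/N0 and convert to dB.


SNR_lin = 2 * 3.018e-7 / 1.254e-17 = 4.813e10
SNR_dB = 10*log10(4.813e10) = 106.8 dB

106.8 dB


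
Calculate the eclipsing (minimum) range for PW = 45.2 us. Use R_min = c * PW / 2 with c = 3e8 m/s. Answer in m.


R_min = 3e8 * 45.2e-6 / 2 = 6780.0 m

6780.0 m


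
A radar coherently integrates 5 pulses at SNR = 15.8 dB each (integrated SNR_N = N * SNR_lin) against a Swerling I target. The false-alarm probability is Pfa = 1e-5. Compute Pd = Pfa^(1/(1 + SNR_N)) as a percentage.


SNR_lin = 10^(15.8/10) = 38.01894
SNR_N = 5 * 38.01894 = 190.0947
1/(1 + SNR_N) = 1/191.0947 = 0.005233
Pd = (1e-5)^0.005233 = 0.94153
Pd = 94.2%

94.2%


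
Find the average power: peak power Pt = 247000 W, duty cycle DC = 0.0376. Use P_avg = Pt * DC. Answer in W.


P_avg = 247000 * 0.0376 = 9287.2 W

9287.2 W


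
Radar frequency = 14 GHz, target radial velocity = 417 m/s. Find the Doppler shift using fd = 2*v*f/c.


fd = 2 * 417 * 14000000000.0 / 3e8 = 38920.0 Hz

38920.0 Hz


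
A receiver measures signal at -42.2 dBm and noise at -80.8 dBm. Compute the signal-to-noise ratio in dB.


SNR = -42.2 - (-80.8) = 38.6 dB

38.6 dB


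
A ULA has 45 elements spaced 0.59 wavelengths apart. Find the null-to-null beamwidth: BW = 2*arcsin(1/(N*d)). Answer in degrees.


1/(N*d) = 1/(45*0.59) = 0.037665
BW = 2*arcsin(0.037665) = 4.3 degrees

4.3 degrees


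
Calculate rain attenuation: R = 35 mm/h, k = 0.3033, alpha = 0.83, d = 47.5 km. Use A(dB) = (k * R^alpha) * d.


gamma = 0.3033 * 35^0.83 = 5.800279 dB/km
A = 5.800279 * 47.5 = 275.51 dB

275.51 dB


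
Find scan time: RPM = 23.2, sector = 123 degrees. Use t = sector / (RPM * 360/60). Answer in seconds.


t = 123 / (23.2 * 360) * 60 = 0.88 s

0.88 s


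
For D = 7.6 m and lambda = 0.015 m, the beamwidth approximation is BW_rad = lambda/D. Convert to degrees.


BW_rad = 0.015 / 7.6 = 0.001974
BW_deg = 0.11 degrees

0.11 degrees


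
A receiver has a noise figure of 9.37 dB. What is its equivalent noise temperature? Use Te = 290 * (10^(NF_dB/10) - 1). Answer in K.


NF_lin = 10^(9.37/10) = 8.649679
Te = 290 * (8.649679 - 1) = 2218.4 K

2218.4 K


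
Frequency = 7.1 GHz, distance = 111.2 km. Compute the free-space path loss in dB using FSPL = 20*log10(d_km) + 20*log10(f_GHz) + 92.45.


20*log10(111.2) = 40.92
20*log10(7.1) = 17.03
FSPL = 150.4 dB

150.4 dB


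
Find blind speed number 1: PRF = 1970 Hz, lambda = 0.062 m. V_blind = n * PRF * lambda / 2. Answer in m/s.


V_blind = 1 * 1970 * 0.062 / 2 = 61.1 m/s

61.1 m/s


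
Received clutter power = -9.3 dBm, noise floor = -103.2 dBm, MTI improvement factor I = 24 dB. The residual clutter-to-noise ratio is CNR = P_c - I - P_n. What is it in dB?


CNR = -9.3 - 24 - (-103.2) = 69.9 dB

69.9 dB


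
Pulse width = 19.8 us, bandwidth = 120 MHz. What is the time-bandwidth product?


TBP = 19.8 * 120 = 2376.0

2376.0


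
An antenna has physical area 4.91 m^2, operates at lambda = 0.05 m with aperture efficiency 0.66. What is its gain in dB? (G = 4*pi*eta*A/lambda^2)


G_linear = 4*pi*0.66*4.91/0.05^2 = 16289.03
G_dB = 10*log10(16289.03) = 42.1 dB

42.1 dB


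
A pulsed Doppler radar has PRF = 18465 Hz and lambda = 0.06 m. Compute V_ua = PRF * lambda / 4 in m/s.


V_ua = 18465 * 0.06 / 4 = 277.0 m/s

277.0 m/s


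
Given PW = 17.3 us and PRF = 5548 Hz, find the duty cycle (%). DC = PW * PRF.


DC = 17.3e-6 * 5548 * 100 = 9.6%

9.6%


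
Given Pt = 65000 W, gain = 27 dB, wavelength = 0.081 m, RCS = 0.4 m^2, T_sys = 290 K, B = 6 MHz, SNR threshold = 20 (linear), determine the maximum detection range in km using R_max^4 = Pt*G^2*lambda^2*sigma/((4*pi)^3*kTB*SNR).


G_lin = 10^(27/10) = 501.187234
R^4 = 65000 * 501.187234^2 * 0.081^2 * 0.4 / ((4*pi)^3 * 1.38e-23 * 290 * 6000000.0 * 20)
R^4 = 4.4963e16 m^4
R_max = (4.4963e16)^(1/4) = 14561.8 m = 14.6 km

14.6 km


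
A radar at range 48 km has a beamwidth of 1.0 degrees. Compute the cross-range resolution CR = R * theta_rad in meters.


BW_rad = 0.017453293
CR = 48000 * 0.017453293 = 837.8 m

837.8 m


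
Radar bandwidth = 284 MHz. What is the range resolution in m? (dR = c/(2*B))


dR = 3e8 / (2 * 284000000.0) = 0.53 m

0.53 m


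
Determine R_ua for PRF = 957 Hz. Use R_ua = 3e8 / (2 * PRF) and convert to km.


R_ua = 3e8 / (2 * 957) = 156739.8 m = 156.7 km

156.7 km


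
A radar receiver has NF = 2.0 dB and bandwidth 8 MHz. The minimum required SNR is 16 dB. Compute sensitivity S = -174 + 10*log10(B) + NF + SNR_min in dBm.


10*log10(8000000.0) = 69.03
S = -174 + 69.03 + 2.0 + 16 = -87.0 dBm

-87.0 dBm


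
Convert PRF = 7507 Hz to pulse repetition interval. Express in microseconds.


PRI = 1/7507 = 0.000133209 s = 133.2 us

133.2 us


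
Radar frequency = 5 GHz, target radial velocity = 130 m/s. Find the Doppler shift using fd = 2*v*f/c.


fd = 2 * 130 * 5000000000.0 / 3e8 = 4333.3 Hz

4333.3 Hz


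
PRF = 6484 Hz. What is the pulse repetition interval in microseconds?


PRI = 1/6484 = 0.0001542258 s = 154.2 us

154.2 us


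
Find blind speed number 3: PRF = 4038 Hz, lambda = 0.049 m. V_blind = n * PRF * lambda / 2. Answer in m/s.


V_blind = 3 * 4038 * 0.049 / 2 = 296.8 m/s

296.8 m/s


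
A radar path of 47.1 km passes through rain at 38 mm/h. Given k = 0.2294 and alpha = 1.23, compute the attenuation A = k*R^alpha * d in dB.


gamma = 0.2294 * 38^1.23 = 20.124599 dB/km
A = 20.124599 * 47.1 = 947.87 dB

947.87 dB


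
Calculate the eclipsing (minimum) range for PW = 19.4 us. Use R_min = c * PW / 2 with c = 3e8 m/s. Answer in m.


R_min = 3e8 * 19.4e-6 / 2 = 2910.0 m

2910.0 m


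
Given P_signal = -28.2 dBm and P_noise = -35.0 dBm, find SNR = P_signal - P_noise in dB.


SNR = -28.2 - (-35.0) = 6.8 dB

6.8 dB


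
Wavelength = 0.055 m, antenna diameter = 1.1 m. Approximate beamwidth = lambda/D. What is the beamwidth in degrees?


BW_rad = 0.055 / 1.1 = 0.05
BW_deg = 2.86 degrees

2.86 degrees


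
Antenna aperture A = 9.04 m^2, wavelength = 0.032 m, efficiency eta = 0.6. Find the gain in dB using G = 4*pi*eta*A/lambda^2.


G_linear = 4*pi*0.6*9.04/0.032^2 = 66562.49
G_dB = 10*log10(66562.49) = 48.2 dB

48.2 dB


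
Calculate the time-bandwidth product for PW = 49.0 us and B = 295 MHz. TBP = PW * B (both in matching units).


TBP = 49.0 * 295 = 14455.0

14455.0


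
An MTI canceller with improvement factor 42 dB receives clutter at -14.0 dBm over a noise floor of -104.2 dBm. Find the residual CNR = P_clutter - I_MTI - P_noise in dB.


CNR = -14.0 - 42 - (-104.2) = 48.2 dB

48.2 dB


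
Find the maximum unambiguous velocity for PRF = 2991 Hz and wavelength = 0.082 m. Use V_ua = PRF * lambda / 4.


V_ua = 2991 * 0.082 / 4 = 61.3 m/s

61.3 m/s


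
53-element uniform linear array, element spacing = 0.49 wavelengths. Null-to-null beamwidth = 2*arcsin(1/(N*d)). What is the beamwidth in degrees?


1/(N*d) = 1/(53*0.49) = 0.038506
BW = 2*arcsin(0.038506) = 4.4 degrees

4.4 degrees


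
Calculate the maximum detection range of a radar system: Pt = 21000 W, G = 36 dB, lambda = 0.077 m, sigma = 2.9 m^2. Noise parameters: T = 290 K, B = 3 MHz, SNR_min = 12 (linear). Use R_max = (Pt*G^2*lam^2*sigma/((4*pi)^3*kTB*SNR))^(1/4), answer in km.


G_lin = 10^(36/10) = 3981.071706
R^4 = 21000 * 3981.071706^2 * 0.077^2 * 2.9 / ((4*pi)^3 * 1.38e-23 * 290 * 3000000.0 * 12)
R^4 = 2.00166e19 m^4
R_max = (2.00166e19)^(1/4) = 66887.9 m = 66.9 km

66.9 km


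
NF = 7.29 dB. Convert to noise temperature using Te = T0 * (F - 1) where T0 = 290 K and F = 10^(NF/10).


NF_lin = 10^(7.29/10) = 5.357967
Te = 290 * (5.357967 - 1) = 1263.8 K

1263.8 K


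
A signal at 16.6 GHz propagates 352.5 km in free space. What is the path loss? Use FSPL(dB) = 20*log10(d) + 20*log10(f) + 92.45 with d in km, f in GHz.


20*log10(352.5) = 50.94
20*log10(16.6) = 24.4
FSPL = 167.8 dB

167.8 dB


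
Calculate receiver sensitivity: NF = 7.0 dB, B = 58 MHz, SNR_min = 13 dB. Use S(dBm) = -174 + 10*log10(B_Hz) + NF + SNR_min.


10*log10(58000000.0) = 77.63
S = -174 + 77.63 + 7.0 + 13 = -76.4 dBm

-76.4 dBm


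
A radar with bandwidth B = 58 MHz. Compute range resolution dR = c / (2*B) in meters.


dR = 3e8 / (2 * 58000000.0) = 2.59 m

2.59 m


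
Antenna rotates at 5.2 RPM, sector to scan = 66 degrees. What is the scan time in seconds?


t = 66 / (5.2 * 360) * 60 = 2.12 s

2.12 s


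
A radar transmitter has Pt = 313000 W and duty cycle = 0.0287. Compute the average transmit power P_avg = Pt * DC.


P_avg = 313000 * 0.0287 = 8983.1 W

8983.1 W


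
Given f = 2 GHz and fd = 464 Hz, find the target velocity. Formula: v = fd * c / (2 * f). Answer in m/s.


v = 464 * 3e8 / (2 * 2000000000.0) = 34.8 m/s

34.8 m/s


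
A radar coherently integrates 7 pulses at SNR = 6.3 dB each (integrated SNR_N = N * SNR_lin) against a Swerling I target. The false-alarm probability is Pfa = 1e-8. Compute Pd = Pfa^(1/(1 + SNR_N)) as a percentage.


SNR_lin = 10^(6.3/10) = 4.2658
SNR_N = 7 * 4.2658 = 29.8606
1/(1 + SNR_N) = 1/30.8606 = 0.0324038
Pd = (1e-8)^0.0324038 = 0.55052
Pd = 55.1%

55.1%


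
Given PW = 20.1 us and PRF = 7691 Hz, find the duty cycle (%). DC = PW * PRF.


DC = 20.1e-6 * 7691 * 100 = 15.46%

15.46%


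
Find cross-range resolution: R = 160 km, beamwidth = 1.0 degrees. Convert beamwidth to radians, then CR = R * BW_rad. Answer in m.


BW_rad = 0.017453293
CR = 160000 * 0.017453293 = 2792.5 m

2792.5 m


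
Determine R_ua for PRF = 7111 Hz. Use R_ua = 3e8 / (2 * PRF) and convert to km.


R_ua = 3e8 / (2 * 7111) = 21094.1 m = 21.1 km

21.1 km


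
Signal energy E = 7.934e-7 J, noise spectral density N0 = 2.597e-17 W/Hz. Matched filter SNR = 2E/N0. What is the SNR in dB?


SNR_lin = 2 * 7.934e-7 / 2.597e-17 = 6.11e10
SNR_dB = 10*log10(6.11e10) = 107.9 dB

107.9 dB


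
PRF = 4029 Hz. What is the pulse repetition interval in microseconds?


PRI = 1/4029 = 0.0002482005 s = 248.2 us

248.2 us


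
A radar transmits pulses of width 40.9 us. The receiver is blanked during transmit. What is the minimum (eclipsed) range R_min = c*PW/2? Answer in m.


R_min = 3e8 * 40.9e-6 / 2 = 6135.0 m

6135.0 m


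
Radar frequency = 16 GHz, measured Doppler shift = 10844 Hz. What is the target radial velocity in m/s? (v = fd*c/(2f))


v = 10844 * 3e8 / (2 * 16000000000.0) = 101.7 m/s

101.7 m/s


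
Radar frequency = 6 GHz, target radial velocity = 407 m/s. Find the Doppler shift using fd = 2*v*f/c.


fd = 2 * 407 * 6000000000.0 / 3e8 = 16280.0 Hz

16280.0 Hz


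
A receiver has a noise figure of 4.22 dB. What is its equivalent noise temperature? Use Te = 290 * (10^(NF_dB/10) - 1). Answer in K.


NF_lin = 10^(4.22/10) = 2.642409
Te = 290 * (2.642409 - 1) = 476.3 K

476.3 K


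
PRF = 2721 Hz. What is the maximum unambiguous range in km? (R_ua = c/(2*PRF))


R_ua = 3e8 / (2 * 2721) = 55126.8 m = 55.1 km

55.1 km


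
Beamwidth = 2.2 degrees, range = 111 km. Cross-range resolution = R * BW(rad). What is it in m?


BW_rad = 0.038397244
CR = 111000 * 0.038397244 = 4262.1 m

4262.1 m


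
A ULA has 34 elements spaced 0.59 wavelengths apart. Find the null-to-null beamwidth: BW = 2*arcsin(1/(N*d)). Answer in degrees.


1/(N*d) = 1/(34*0.59) = 0.04985
BW = 2*arcsin(0.04985) = 5.7 degrees

5.7 degrees


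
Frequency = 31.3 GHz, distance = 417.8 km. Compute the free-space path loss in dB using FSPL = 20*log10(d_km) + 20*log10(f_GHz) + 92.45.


20*log10(417.8) = 52.42
20*log10(31.3) = 29.91
FSPL = 174.8 dB

174.8 dB


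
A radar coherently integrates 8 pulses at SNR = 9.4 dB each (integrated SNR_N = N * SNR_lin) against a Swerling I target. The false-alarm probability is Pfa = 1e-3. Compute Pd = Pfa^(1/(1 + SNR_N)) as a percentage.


SNR_lin = 10^(9.4/10) = 8.70964
SNR_N = 8 * 8.70964 = 69.67712
1/(1 + SNR_N) = 1/70.67712 = 0.0141489
Pd = (1e-3)^0.0141489 = 0.90689
Pd = 90.7%

90.7%


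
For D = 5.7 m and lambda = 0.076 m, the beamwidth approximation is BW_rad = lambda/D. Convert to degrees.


BW_rad = 0.076 / 5.7 = 0.013333
BW_deg = 0.76 degrees

0.76 degrees


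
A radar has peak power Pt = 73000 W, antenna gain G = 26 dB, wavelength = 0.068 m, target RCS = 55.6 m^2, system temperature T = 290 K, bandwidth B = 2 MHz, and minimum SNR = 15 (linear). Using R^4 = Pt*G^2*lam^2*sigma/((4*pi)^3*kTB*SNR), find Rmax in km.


G_lin = 10^(26/10) = 398.107171
R^4 = 73000 * 398.107171^2 * 0.068^2 * 55.6 / ((4*pi)^3 * 1.38e-23 * 290 * 2000000.0 * 15)
R^4 = 1.2485e19 m^4
R_max = (1.2485e19)^(1/4) = 59442.5 m = 59.4 km

59.4 km


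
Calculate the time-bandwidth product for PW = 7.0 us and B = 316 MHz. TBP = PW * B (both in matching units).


TBP = 7.0 * 316 = 2212.0

2212.0


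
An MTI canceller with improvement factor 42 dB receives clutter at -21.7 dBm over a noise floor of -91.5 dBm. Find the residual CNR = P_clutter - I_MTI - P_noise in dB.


CNR = -21.7 - 42 - (-91.5) = 27.8 dB

27.8 dB


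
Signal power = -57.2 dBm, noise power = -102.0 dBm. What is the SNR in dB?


SNR = -57.2 - (-102.0) = 44.8 dB

44.8 dB


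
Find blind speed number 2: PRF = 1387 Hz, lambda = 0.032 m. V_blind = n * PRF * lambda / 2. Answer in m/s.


V_blind = 2 * 1387 * 0.032 / 2 = 44.4 m/s

44.4 m/s


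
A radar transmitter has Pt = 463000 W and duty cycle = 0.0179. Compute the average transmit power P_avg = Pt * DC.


P_avg = 463000 * 0.0179 = 8287.7 W

8287.7 W


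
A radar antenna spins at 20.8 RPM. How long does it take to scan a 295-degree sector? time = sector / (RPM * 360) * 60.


t = 295 / (20.8 * 360) * 60 = 2.36 s

2.36 s


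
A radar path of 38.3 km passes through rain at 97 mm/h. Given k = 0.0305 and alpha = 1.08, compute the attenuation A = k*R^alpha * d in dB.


gamma = 0.0305 * 97^1.08 = 4.265926 dB/km
A = 4.265926 * 38.3 = 163.38 dB

163.38 dB


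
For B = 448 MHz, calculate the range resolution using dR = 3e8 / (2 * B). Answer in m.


dR = 3e8 / (2 * 448000000.0) = 0.33 m

0.33 m


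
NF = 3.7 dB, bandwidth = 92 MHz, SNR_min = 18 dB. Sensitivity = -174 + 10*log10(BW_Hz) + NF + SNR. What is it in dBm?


10*log10(92000000.0) = 79.64
S = -174 + 79.64 + 3.7 + 18 = -72.7 dBm

-72.7 dBm


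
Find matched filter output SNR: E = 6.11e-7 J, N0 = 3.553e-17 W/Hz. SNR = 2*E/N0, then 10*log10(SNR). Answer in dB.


SNR_lin = 2 * 6.11e-7 / 3.553e-17 = 3.439e10
SNR_dB = 10*log10(3.439e10) = 105.4 dB

105.4 dB


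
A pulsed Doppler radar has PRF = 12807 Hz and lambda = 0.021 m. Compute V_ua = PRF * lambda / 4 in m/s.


V_ua = 12807 * 0.021 / 4 = 67.2 m/s

67.2 m/s


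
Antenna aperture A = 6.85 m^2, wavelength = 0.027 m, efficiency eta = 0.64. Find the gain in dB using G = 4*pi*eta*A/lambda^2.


G_linear = 4*pi*0.64*6.85/0.027^2 = 75570.6
G_dB = 10*log10(75570.6) = 48.8 dB

48.8 dB


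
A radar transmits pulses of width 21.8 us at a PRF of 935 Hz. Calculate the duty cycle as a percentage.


DC = 21.8e-6 * 935 * 100 = 2.04%

2.04%


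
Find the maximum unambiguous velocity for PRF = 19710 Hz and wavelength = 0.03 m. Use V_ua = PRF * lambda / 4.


V_ua = 19710 * 0.03 / 4 = 147.8 m/s

147.8 m/s


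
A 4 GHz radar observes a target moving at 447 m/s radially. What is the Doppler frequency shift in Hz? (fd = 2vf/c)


fd = 2 * 447 * 4000000000.0 / 3e8 = 11920.0 Hz

11920.0 Hz


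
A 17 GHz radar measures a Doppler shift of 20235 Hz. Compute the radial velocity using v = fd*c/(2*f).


v = 20235 * 3e8 / (2 * 17000000000.0) = 178.5 m/s

178.5 m/s


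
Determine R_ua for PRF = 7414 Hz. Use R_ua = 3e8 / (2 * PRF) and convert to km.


R_ua = 3e8 / (2 * 7414) = 20232.0 m = 20.2 km

20.2 km


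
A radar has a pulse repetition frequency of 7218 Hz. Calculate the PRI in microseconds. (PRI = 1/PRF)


PRI = 1/7218 = 0.0001385425 s = 138.5 us

138.5 us


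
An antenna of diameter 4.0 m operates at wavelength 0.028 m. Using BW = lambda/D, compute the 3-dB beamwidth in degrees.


BW_rad = 0.028 / 4.0 = 0.007
BW_deg = 0.4 degrees

0.4 degrees


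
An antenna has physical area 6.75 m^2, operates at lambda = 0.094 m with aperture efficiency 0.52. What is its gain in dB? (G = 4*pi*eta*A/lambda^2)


G_linear = 4*pi*0.52*6.75/0.094^2 = 4991.85
G_dB = 10*log10(4991.85) = 37.0 dB

37.0 dB


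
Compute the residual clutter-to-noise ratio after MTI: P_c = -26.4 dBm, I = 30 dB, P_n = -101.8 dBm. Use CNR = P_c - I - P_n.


CNR = -26.4 - 30 - (-101.8) = 45.4 dB

45.4 dB


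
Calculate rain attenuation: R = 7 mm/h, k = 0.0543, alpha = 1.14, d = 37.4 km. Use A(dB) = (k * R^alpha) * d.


gamma = 0.0543 * 7^1.14 = 0.499128 dB/km
A = 0.499128 * 37.4 = 18.67 dB

18.67 dB


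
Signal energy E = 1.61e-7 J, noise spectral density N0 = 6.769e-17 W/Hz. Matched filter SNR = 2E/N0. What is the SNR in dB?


SNR_lin = 2 * 1.61e-7 / 6.769e-17 = 4.757e9
SNR_dB = 10*log10(4.757e9) = 96.8 dB

96.8 dB


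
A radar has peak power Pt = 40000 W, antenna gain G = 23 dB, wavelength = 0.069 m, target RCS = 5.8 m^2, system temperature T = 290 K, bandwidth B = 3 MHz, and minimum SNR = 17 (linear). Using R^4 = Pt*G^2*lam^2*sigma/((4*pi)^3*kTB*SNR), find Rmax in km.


G_lin = 10^(23/10) = 199.526231
R^4 = 40000 * 199.526231^2 * 0.069^2 * 5.8 / ((4*pi)^3 * 1.38e-23 * 290 * 3000000.0 * 17)
R^4 = 1.0857e17 m^4
R_max = (1.0857e17)^(1/4) = 18152.1 m = 18.2 km

18.2 km


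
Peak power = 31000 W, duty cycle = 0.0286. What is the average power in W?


P_avg = 31000 * 0.0286 = 886.6 W

886.6 W


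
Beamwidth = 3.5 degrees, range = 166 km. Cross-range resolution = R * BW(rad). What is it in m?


BW_rad = 0.061086524
CR = 166000 * 0.061086524 = 10140.4 m

10140.4 m


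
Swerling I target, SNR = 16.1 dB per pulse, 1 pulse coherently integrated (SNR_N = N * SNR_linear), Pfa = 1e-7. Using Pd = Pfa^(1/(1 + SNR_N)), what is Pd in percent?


SNR_lin = 10^(16.1/10) = 40.73803
SNR_N = 1 * 40.73803 = 40.73803
1/(1 + SNR_N) = 1/41.73803 = 0.023959
Pd = (1e-7)^0.023959 = 0.67965
Pd = 68.0%

68.0%


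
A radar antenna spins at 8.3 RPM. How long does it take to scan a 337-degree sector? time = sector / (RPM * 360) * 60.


t = 337 / (8.3 * 360) * 60 = 6.77 s

6.77 s


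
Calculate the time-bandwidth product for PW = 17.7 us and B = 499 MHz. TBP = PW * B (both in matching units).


TBP = 17.7 * 499 = 8832.3

8832.3


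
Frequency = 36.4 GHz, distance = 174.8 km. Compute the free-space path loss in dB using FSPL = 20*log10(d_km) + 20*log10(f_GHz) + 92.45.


20*log10(174.8) = 44.85
20*log10(36.4) = 31.22
FSPL = 168.5 dB

168.5 dB


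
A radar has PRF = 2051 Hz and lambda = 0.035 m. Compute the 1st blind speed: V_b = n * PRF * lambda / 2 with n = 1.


V_blind = 1 * 2051 * 0.035 / 2 = 35.9 m/s

35.9 m/s


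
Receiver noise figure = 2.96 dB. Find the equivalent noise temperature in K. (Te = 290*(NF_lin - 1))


NF_lin = 10^(2.96/10) = 1.97697
Te = 290 * (1.97697 - 1) = 283.3 K

283.3 K


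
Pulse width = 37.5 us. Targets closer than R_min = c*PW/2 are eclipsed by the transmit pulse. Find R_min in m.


R_min = 3e8 * 37.5e-6 / 2 = 5625.0 m

5625.0 m


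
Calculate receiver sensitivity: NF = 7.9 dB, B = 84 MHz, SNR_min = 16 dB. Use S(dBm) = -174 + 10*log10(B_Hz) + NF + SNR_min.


10*log10(84000000.0) = 79.24
S = -174 + 79.24 + 7.9 + 16 = -70.9 dBm

-70.9 dBm


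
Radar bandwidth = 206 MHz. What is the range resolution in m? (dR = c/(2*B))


dR = 3e8 / (2 * 206000000.0) = 0.73 m

0.73 m
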